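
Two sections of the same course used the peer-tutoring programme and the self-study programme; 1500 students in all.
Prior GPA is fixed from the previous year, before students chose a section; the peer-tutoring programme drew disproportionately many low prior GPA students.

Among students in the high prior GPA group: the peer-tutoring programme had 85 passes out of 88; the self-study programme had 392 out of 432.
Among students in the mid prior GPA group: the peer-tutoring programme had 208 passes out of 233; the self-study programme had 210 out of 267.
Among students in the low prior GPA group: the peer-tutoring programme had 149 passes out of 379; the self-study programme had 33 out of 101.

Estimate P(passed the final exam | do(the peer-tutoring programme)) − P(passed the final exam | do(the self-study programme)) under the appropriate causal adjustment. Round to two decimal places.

Nothing the teaching method does changes prior GPA band; the imbalance is an allocation artefact. With prior GPA band also predicting the outcome, the pooled figure is confounded, and the within-stratum comparison is the causal one.
Adjusting over the population distribution of prior GPA band: 0.347·(0.966−0.907) + 0.333·(0.893−0.787) + 0.320·(0.393−0.327) = +0.077.

+0.08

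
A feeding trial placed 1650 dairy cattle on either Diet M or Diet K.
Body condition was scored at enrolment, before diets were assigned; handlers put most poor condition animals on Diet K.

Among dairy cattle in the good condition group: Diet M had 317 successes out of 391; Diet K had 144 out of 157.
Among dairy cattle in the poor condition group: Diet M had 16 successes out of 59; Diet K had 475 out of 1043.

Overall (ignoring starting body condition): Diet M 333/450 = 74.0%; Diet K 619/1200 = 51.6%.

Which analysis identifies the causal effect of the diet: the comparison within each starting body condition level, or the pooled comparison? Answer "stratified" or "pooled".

stratified

Here starting body condition is a common cause — it drives both which diet a case falls under and the outcome. The crude comparison mixes populations; the stratum-specific rates are the causally relevant ones.
Within each level — good condition: 81.1% vs 91.7%; poor condition: 27.1% vs 45.5% — Diet K is higher every time.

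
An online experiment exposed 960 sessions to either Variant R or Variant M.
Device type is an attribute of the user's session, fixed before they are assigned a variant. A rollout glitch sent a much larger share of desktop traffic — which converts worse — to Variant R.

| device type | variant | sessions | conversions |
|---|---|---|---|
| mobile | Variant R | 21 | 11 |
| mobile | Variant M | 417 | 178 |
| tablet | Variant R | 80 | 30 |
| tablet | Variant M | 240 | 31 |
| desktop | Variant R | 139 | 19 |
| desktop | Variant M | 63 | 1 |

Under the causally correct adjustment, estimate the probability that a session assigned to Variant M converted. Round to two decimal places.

The imbalance in device type arose from how sessions were allocated, not from anything the variant did; and device type independently affects the outcome. The pooled gap is confounded — condition on device type.
Standardising Variant M to the population device type mix: 0.456·178/417 + 0.333·31/240 + 0.210·1/63 = 0.241.

0.24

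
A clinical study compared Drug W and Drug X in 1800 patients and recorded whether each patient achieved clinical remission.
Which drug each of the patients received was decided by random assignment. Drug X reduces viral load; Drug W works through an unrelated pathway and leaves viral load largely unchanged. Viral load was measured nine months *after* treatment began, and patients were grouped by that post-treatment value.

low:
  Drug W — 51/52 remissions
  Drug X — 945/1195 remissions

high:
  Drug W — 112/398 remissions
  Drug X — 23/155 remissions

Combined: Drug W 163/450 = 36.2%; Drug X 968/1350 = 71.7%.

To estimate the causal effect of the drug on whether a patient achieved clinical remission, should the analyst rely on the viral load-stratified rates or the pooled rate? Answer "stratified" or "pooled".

pooled

Within every viral load level Drug W has the higher rate, yet pooled Drug X does — Simpson's reversal.
Because the drug influences viral load, viral load is a post-treatment mediator, not a confounder. Stratifying on it would bias the estimate; the causal effect is the crude pooled difference.
Pooled: Drug W 36.2% vs Drug X 71.7%; Drug X is higher overall.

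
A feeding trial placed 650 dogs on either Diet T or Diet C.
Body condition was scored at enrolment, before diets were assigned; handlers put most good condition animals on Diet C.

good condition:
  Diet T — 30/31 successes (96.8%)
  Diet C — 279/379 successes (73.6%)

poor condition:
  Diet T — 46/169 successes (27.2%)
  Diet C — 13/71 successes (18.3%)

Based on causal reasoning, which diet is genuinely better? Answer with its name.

Here starting body condition is a common cause — it drives both which diet a case falls under and the outcome. The crude comparison mixes populations; the stratum-specific rates are the causally relevant ones.
Within each level — good condition: 96.8% vs 73.6%; poor condition: 27.2% vs 18.3% — Diet T is higher every time.

Diet T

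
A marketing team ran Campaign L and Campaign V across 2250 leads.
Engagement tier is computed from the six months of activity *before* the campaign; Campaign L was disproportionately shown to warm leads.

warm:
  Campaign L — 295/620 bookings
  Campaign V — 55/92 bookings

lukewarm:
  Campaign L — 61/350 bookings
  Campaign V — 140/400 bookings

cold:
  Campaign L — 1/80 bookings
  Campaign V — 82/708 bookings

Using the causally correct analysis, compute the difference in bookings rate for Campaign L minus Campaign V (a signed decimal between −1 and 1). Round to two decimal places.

The engagement tier-specific comparison favours Campaign V throughout, but the pooled figures favour Campaign L. The question is whether to condition on engagement tier.
Engagement tier differs across campaigns for reasons unrelated to any effect of the campaign itself, and it separately predicts the outcome — a classic confounder. We must compare within engagement tier levels.
Adjusting over the population distribution of engagement tier: 0.316·(0.476−0.598) + 0.333·(0.174−0.350) + 0.350·(0.013−0.116) = -0.133.

-0.13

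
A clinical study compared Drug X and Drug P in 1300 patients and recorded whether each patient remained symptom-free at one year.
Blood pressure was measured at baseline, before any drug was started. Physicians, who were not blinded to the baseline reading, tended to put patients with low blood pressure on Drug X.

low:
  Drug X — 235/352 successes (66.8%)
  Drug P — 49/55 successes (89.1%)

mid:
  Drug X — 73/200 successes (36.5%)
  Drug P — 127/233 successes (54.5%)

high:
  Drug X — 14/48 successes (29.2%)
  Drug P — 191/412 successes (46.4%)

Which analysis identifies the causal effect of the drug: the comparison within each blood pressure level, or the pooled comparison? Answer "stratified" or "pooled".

The blood pressure-specific comparison favours Drug P throughout, but the pooled figures favour Drug X. The question is whether to condition on blood pressure.
Blood pressure differs across drugs for reasons unrelated to any effect of the drug itself, and it separately predicts the outcome — a classic confounder. We must compare within blood pressure levels.
Within each level — low: 66.8% vs 89.1%; mid: 36.5% vs 54.5%; high: 29.2% vs 46.4% — Drug P is higher every time.

stratified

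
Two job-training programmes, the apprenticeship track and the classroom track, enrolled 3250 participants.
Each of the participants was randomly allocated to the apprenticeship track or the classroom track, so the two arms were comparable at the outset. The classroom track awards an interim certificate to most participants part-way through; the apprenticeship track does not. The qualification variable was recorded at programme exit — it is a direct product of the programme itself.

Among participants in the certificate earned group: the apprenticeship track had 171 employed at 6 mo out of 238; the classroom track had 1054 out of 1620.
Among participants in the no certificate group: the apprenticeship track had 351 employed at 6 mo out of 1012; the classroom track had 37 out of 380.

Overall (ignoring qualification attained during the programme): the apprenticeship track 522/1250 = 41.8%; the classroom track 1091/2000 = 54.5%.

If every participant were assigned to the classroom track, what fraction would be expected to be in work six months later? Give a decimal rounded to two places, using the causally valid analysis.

0.55

The distribution of qualification attained during the programme is itself part of what the programme does — it is an intermediate outcome. Holding it fixed would remove that part of the effect; the total effect is the pooled difference.
So P(outcome | do(the classroom track)) is just the pooled rate for the classroom track: 1091/2000 = 0.545.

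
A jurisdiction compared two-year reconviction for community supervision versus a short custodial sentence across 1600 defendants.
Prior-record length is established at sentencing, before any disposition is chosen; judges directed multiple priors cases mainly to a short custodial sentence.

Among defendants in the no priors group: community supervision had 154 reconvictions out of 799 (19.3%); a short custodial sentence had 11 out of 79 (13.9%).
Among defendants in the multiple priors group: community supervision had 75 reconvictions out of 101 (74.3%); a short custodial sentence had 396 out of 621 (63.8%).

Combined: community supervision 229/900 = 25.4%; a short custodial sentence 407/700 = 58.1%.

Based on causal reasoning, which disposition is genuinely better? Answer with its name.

Prior-record length is set before the disposition has any effect — it is not caused by the disposition — and it independently drives the outcome. That makes it a confounder, so the causal comparison is within prior-record length levels.
Within each level — no priors: 19.3% vs 13.9%; multiple priors: 74.3% vs 63.8% — a short custodial sentence is lower every time.

a short custodial sentence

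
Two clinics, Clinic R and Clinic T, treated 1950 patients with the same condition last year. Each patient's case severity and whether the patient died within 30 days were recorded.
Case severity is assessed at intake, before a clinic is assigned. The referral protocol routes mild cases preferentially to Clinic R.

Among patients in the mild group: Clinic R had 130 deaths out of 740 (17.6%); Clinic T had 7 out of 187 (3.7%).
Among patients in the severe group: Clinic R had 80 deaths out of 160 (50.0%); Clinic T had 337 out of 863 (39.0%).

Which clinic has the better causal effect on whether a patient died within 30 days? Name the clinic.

Clinic T

The imbalance in case severity arose from how patients were allocated, not from anything the clinic did; and case severity independently affects the outcome. The pooled gap is confounded — condition on case severity.
Within each level — mild: 17.6% vs 3.7%; severe: 50.0% vs 39.0% — Clinic T is lower every time.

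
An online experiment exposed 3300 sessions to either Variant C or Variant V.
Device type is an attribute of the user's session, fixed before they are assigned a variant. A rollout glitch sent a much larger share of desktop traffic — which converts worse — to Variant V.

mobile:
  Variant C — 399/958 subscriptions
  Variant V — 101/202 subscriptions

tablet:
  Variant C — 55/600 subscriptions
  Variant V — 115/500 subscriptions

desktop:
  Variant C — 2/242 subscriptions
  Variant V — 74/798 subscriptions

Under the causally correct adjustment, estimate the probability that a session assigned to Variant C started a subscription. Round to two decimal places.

The stratified and pooled comparisons disagree (Variant V wins within each device type; Variant C wins overall), so the answer turns on the causal role of device type.
Since device type is a pre-existing factor (not a product of the variant) and it affects the outcome on its own, it is a confounder. The stratified rates, not the pooled rate, identify the causal effect.
Standardising Variant C to the population device type mix: 0.352·399/958 + 0.333·55/600 + 0.315·2/242 = 0.180.

0.18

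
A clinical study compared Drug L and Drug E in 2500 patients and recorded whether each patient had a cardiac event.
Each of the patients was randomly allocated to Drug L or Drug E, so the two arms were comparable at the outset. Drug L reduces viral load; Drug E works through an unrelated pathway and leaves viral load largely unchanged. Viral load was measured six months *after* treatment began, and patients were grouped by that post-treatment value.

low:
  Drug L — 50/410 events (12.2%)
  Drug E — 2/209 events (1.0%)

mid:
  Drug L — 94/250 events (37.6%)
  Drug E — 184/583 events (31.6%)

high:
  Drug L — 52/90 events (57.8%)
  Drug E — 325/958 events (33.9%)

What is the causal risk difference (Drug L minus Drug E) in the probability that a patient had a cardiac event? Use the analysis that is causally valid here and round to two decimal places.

-0.03

Viral load is recorded after the drug and is itself shifted by it — it sits on the causal path from drug to outcome. Conditioning on a mediator would strip out part of the effect we want; the pooled comparison gives the total causal effect.
The causal difference is the pooled difference: 0.261 − 0.292 = -0.031.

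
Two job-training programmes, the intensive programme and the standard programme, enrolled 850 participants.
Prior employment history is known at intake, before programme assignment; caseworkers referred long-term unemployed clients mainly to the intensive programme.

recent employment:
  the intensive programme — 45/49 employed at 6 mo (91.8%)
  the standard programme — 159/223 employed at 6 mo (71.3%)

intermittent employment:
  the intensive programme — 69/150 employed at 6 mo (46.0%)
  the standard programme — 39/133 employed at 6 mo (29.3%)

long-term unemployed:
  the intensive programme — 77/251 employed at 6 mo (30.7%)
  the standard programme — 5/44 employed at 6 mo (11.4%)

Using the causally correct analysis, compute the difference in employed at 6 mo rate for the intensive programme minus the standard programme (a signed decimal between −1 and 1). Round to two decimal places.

+0.19

Since prior employment history is a pre-existing factor (not a product of the programme) and it affects the outcome on its own, it is a confounder. The stratified rates, not the pooled rate, identify the causal effect.
Adjusting over the population distribution of prior employment history: 0.320·(0.918−0.713) + 0.333·(0.460−0.293) + 0.347·(0.307−0.114) = +0.188.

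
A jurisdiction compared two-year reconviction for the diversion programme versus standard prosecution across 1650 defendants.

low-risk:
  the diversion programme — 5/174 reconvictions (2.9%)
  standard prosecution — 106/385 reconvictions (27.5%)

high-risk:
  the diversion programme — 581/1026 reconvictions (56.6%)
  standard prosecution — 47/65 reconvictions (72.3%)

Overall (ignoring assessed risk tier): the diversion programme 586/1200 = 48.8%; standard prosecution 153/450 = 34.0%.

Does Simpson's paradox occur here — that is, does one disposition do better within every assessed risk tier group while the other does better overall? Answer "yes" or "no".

yes

Within each assessed risk tier level (low-risk 2.9% vs 27.5%; high-risk 56.6% vs 72.3%), the diversion programme has the lower rate every time. Pooled: 48.8% vs 34.0% — standard prosecution has the lower rate overall. The two comparisons disagree.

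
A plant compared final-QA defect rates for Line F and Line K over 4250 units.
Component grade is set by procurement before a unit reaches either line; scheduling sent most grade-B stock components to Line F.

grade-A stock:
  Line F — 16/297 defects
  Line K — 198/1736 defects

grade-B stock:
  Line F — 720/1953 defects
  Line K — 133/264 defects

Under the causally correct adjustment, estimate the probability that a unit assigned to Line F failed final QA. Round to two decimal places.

0.22

Component grade is set before the line has any effect — it is not caused by the line — and it independently drives the outcome. That makes it a confounder, so the causal comparison is within component grade levels.
Standardising Line F to the population component grade mix: 0.478·16/297 + 0.522·720/1953 = 0.218.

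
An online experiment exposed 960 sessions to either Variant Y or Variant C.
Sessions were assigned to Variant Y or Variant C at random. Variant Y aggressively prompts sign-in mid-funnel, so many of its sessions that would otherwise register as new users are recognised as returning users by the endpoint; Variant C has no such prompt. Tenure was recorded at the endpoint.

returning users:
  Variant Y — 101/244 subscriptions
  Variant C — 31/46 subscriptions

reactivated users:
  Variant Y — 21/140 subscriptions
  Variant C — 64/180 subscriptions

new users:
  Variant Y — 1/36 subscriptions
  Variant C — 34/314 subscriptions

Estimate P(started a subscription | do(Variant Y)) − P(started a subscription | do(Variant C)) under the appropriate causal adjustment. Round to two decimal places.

+0.05

Because the variant influences user tenure, user tenure is a post-treatment mediator, not a confounder. Stratifying on it would bias the estimate; the causal effect is the crude pooled difference.
The causal difference is the pooled difference: 0.293 − 0.239 = +0.054.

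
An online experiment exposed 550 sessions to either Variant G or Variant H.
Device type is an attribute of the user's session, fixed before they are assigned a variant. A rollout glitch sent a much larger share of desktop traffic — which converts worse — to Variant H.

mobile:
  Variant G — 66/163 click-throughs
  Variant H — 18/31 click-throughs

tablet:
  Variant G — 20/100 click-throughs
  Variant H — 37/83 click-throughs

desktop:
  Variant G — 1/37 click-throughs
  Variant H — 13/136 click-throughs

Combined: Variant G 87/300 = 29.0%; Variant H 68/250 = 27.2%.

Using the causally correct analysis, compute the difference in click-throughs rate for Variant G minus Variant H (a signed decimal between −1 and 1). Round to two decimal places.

Variant H is higher inside every device type stratum but Variant G is higher in aggregate. Whether to stratify depends on how device type relates to the variant.
Since device type is a pre-existing factor (not a product of the variant) and it affects the outcome on its own, it is a confounder. The stratified rates, not the pooled rate, identify the causal effect.
Adjusting over the population distribution of device type: 0.353·(0.405−0.581) + 0.333·(0.200−0.446) + 0.315·(0.027−0.096) = -0.165.

-0.17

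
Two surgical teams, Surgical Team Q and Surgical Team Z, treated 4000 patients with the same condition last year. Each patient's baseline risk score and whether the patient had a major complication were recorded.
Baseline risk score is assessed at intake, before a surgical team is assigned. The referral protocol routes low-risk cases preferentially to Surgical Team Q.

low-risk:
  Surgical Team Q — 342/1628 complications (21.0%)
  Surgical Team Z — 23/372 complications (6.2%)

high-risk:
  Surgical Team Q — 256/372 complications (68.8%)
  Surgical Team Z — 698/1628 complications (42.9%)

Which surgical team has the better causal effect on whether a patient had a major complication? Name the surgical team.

Surgical Team Z

Within every baseline risk score level Surgical Team Z has the lower rate, yet pooled Surgical Team Q does — Simpson's reversal.
Baseline risk score satisfies the back-door criterion: it is not a descendant of the surgical team, and it blocks the spurious path from surgical team to outcome. Adjusting for it (i.e., using the within-baseline risk score rates) gives the causal effect.
Within each level — low-risk: 21.0% vs 6.2%; high-risk: 68.8% vs 42.9% — Surgical Team Z is lower every time.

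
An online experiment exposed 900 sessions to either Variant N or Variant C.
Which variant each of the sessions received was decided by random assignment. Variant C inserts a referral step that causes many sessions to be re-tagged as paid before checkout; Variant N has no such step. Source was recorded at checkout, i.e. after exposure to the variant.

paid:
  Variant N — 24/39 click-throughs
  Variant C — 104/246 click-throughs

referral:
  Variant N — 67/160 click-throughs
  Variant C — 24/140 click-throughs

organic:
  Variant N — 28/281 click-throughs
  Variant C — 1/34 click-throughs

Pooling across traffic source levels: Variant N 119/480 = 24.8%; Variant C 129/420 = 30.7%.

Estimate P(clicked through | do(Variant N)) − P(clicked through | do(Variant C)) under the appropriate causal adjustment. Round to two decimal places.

Traffic source is recorded after the variant and is itself shifted by it — it sits on the causal path from variant to outcome. Conditioning on a mediator would strip out part of the effect we want; the pooled comparison gives the total causal effect.
The causal difference is the pooled difference: 0.248 − 0.307 = -0.059.

-0.06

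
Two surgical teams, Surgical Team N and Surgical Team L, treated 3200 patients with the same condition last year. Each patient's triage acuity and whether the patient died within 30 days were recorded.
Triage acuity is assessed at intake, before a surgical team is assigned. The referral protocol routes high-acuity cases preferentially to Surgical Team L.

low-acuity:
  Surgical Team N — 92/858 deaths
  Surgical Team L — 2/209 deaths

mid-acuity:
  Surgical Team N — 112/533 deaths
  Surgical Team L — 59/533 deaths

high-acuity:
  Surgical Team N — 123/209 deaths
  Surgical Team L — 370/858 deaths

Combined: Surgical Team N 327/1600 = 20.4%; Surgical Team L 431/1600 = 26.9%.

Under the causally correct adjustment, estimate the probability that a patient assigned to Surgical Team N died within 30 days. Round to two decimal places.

The stratified and pooled comparisons disagree (Surgical Team L wins within each triage acuity; Surgical Team N wins overall), so the answer turns on the causal role of triage acuity.
Since triage acuity is a pre-existing factor (not a product of the surgical team) and it affects the outcome on its own, it is a confounder. The stratified rates, not the pooled rate, identify the causal effect.
Standardising Surgical Team N to the population triage acuity mix: 0.333·92/858 + 0.333·112/533 + 0.333·123/209 = 0.302.

0.30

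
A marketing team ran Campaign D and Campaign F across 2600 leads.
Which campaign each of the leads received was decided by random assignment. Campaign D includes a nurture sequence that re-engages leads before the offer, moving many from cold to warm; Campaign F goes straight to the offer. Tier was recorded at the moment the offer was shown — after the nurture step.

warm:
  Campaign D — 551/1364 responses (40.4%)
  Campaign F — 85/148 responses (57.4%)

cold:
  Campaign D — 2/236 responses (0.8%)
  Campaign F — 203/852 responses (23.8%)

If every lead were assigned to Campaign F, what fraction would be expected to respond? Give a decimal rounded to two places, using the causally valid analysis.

Campaign F is higher inside every engagement tier stratum but Campaign D is higher in aggregate. Whether to stratify depends on how engagement tier relates to the campaign.
Because the campaign influences engagement tier, engagement tier is a post-treatment mediator, not a confounder. Stratifying on it would bias the estimate; the causal effect is the crude pooled difference.
So P(outcome | do(Campaign F)) is just the pooled rate for Campaign F: 288/1000 = 0.288.

0.29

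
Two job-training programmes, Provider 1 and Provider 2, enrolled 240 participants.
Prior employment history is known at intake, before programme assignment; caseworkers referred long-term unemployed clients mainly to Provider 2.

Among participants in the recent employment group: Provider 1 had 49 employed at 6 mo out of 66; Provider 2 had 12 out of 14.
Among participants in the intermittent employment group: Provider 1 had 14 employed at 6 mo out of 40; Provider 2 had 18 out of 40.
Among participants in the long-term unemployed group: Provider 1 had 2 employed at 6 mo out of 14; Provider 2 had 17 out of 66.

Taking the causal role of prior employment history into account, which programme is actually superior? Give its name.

Provider 2

Since prior employment history is a pre-existing factor (not a product of the programme) and it affects the outcome on its own, it is a confounder. The stratified rates, not the pooled rate, identify the causal effect.
Within each level — recent employment: 74.2% vs 85.7%; intermittent employment: 35.0% vs 45.0%; long-term unemployed: 14.3% vs 25.8% — Provider 2 is higher every time.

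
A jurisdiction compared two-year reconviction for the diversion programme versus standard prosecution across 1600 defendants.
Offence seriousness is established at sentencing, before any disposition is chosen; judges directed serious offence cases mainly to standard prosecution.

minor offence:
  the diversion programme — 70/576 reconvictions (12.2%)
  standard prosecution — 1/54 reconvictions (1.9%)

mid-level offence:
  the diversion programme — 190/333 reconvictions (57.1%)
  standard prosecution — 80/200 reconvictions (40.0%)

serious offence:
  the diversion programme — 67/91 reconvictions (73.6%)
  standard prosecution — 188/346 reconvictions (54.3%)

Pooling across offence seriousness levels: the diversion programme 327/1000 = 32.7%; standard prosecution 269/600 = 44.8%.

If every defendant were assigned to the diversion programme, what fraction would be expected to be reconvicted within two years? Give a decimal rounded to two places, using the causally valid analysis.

0.44

The stratified and pooled comparisons disagree (standard prosecution wins within each offence seriousness; the diversion programme wins overall), so the answer turns on the causal role of offence seriousness.
Offence seriousness is set before the disposition has any effect — it is not caused by the disposition — and it independently drives the outcome. That makes it a confounder, so the causal comparison is within offence seriousness levels.
Standardising the diversion programme to the population offence seriousness mix: 0.394·70/576 + 0.333·190/333 + 0.273·67/91 = 0.439.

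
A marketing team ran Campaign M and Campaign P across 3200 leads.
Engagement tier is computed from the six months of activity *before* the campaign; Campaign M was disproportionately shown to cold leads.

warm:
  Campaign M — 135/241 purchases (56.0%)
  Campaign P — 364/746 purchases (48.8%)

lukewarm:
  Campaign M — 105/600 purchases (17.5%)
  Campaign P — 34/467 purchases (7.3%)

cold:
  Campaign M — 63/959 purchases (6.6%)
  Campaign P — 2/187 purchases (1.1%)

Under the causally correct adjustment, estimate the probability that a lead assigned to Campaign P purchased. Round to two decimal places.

The stratified and pooled comparisons disagree (Campaign M wins within each engagement tier; Campaign P wins overall), so the answer turns on the causal role of engagement tier.
Here engagement tier is a common cause — it drives both which campaign a case falls under and the outcome. The crude comparison mixes populations; the stratum-specific rates are the causally relevant ones.
Standardising Campaign P to the population engagement tier mix: 0.308·364/746 + 0.333·34/467 + 0.358·2/187 = 0.179.

0.18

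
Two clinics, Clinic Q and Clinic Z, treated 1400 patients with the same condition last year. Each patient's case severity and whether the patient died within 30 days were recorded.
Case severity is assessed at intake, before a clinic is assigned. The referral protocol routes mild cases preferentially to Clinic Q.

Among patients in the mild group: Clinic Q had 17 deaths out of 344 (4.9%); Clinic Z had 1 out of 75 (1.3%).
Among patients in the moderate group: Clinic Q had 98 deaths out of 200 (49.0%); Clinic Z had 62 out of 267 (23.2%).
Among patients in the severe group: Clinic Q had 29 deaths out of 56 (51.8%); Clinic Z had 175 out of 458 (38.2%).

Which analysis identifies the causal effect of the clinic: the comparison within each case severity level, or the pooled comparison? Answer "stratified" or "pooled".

stratified

Clinic Z is lower inside every case severity stratum but Clinic Q is lower in aggregate. Whether to stratify depends on how case severity relates to the clinic.
Case severity is set before the clinic has any effect — it is not caused by the clinic — and it independently drives the outcome. That makes it a confounder, so the causal comparison is within case severity levels.
Within each level — mild: 4.9% vs 1.3%; moderate: 49.0% vs 23.2%; severe: 51.8% vs 38.2% — Clinic Z is lower every time.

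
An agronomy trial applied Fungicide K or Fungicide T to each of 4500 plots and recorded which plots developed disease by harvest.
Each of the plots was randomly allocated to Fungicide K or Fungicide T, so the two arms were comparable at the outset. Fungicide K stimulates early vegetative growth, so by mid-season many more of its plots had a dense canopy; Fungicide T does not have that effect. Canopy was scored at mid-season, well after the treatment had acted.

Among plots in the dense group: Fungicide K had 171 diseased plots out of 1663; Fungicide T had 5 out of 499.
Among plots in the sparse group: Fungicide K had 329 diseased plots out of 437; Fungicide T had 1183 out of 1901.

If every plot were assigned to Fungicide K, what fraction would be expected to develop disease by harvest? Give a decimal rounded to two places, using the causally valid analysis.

0.24

Mid-season canopy lies on the pathway fungicide → mid-season canopy → outcome, so adjusting for it blocks the indirect effect. For the total causal effect of fungicide, use the unadjusted pooled rates.
So P(outcome | do(Fungicide K)) is just the pooled rate for Fungicide K: 500/2100 = 0.238.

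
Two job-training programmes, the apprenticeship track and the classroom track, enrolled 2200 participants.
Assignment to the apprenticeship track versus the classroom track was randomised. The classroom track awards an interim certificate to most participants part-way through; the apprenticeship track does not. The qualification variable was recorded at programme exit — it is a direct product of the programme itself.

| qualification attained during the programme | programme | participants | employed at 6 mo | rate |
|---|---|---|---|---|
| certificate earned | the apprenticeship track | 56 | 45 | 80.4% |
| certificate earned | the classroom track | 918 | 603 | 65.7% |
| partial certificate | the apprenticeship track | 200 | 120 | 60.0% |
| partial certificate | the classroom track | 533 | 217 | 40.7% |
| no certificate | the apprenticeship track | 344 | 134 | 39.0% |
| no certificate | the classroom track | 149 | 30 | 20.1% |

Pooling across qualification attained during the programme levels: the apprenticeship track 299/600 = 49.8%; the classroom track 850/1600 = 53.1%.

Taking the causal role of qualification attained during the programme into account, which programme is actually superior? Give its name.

Because the programme influences qualification attained during the programme, qualification attained during the programme is a post-treatment mediator, not a confounder. Stratifying on it would bias the estimate; the causal effect is the crude pooled difference.
Pooled: the apprenticeship track 49.8% vs the classroom track 53.1%; the classroom track is higher overall.

the classroom track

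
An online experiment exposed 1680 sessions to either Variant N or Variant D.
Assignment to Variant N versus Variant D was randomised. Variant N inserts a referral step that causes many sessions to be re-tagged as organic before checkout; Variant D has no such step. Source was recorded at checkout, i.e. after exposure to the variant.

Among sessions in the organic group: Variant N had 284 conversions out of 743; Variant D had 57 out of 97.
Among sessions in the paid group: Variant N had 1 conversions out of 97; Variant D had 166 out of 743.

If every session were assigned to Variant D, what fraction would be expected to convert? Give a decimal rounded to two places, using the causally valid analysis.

Because the variant influences traffic source, traffic source is a post-treatment mediator, not a confounder. Stratifying on it would bias the estimate; the causal effect is the crude pooled difference.
So P(outcome | do(Variant D)) is just the pooled rate for Variant D: 223/840 = 0.265.

0.27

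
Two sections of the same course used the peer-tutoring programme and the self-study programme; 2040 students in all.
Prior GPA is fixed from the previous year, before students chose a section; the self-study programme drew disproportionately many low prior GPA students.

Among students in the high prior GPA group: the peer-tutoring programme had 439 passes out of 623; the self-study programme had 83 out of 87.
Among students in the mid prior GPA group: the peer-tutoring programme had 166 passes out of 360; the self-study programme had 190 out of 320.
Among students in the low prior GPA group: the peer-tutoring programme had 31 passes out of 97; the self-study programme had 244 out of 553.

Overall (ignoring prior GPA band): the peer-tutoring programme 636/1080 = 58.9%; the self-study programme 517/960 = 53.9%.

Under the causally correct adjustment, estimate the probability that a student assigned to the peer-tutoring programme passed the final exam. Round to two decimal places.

Nothing the teaching method does changes prior GPA band; the imbalance is an allocation artefact. With prior GPA band also predicting the outcome, the pooled figure is confounded, and the within-stratum comparison is the causal one.
Standardising the peer-tutoring programme to the population prior GPA band mix: 0.348·439/623 + 0.333·166/360 + 0.319·31/97 = 0.501.

0.50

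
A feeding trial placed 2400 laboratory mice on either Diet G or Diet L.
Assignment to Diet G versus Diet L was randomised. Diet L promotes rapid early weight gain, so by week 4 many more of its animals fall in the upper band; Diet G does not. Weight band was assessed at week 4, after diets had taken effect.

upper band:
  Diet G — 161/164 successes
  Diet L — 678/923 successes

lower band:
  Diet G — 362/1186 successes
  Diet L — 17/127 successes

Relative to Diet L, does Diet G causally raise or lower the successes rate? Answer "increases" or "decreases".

decreases

Within every week-4 weight band level Diet G has the higher rate, yet pooled Diet L does — Simpson's reversal.
Week-4 weight band is recorded after the diet and is itself shifted by it — it sits on the causal path from diet to outcome. Conditioning on a mediator would strip out part of the effect we want; the pooled comparison gives the total causal effect.
Pooled: Diet G 38.7% vs Diet L 66.2%; Diet L is higher overall.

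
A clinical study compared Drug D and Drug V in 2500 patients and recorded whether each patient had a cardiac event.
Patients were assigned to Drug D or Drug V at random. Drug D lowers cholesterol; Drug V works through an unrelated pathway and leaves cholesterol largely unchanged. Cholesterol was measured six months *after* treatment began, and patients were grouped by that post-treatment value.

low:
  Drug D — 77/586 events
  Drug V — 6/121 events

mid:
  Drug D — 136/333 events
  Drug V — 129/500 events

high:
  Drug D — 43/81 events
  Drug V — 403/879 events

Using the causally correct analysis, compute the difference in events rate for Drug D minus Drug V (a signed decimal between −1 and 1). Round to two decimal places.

The stratified and pooled comparisons disagree (Drug V wins within each cholesterol; Drug D wins overall), so the answer turns on the causal role of cholesterol.
Stratifying would compare drugs among patients the drugs themselves sorted into cholesterol groups — a form of selection on an intermediate. The unconditioned pooled rates give the total causal effect.
The causal difference is the pooled difference: 0.256 − 0.359 = -0.103.

-0.10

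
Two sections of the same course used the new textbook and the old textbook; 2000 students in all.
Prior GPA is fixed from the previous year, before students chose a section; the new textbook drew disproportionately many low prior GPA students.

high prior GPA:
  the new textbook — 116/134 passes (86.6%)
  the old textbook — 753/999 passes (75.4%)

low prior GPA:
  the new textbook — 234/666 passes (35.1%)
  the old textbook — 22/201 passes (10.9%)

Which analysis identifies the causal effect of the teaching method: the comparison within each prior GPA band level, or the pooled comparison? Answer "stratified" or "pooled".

Here prior GPA band is a common cause — it drives both which teaching method a case falls under and the outcome. The crude comparison mixes populations; the stratum-specific rates are the causally relevant ones.
Within each level — high prior GPA: 86.6% vs 75.4%; low prior GPA: 35.1% vs 10.9% — the new textbook is higher every time.

stratified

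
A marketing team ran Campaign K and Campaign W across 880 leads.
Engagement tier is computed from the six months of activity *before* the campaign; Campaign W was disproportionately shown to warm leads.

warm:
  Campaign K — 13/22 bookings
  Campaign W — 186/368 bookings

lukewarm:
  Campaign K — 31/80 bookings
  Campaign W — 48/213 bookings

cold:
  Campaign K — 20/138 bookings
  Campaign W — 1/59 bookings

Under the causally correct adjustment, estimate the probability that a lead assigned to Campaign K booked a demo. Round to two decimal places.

0.42

Engagement tier is set before the campaign has any effect — it is not caused by the campaign — and it independently drives the outcome. That makes it a confounder, so the causal comparison is within engagement tier levels.
Standardising Campaign K to the population engagement tier mix: 0.443·13/22 + 0.333·31/80 + 0.224·20/138 = 0.423.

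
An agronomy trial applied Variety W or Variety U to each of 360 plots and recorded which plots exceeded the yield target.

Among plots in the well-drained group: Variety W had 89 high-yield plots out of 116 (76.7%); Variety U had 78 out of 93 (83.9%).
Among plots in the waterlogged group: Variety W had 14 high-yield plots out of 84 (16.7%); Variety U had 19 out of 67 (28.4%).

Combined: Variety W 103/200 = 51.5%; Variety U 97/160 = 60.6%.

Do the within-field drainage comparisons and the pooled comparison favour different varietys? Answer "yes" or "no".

Within each field drainage level (well-drained 76.7% vs 83.9%; waterlogged 16.7% vs 28.4%), Variety U has the higher rate every time. Pooled: 51.5% vs 60.6% — Variety U has the higher rate overall. They agree.

no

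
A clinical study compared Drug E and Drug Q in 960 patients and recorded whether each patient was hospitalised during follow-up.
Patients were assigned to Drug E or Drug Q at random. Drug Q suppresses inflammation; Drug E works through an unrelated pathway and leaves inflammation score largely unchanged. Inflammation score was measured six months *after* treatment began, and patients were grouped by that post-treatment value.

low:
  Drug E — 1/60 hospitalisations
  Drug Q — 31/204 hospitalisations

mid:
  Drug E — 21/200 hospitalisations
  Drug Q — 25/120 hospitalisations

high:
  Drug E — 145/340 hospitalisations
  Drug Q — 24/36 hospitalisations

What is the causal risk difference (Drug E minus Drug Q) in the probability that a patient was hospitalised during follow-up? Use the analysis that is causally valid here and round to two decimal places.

+0.06

The inflammation score-specific comparison favours Drug E throughout, but the pooled figures favour Drug Q. The question is whether to condition on inflammation score.
Inflammation score is downstream of the drug. One should not condition on a consequence of treatment, so the overall rates are the right comparison.
The causal difference is the pooled difference: 0.278 − 0.222 = +0.056.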